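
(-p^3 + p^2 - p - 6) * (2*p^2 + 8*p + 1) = -2*p^5 - 6*p^4 + 5*p^3 - 19*p^2 - 49*p - 6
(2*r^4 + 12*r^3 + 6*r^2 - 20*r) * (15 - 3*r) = -6*r^5 - 6*r^4 + 162*r^3 + 150*r^2 - 300*r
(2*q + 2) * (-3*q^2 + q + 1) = -6*q^3 - 4*q^2 + 4*q + 2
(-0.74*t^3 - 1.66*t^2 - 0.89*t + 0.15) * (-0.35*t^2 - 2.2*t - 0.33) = 0.259*t^5 + 2.209*t^4 + 4.2077*t^3 + 2.4533*t^2 - 0.0363*t - 0.0495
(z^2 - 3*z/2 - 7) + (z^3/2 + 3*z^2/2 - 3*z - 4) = z^3/2 + 5*z^2/2 - 9*z/2 - 11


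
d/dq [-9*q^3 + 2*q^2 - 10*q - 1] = -27*q^2 + 4*q - 10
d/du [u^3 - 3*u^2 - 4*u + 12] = 3*u^2 - 6*u - 4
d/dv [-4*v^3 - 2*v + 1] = -12*v^2 - 2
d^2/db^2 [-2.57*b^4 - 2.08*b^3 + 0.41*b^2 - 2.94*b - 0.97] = -30.84*b^2 - 12.48*b + 0.82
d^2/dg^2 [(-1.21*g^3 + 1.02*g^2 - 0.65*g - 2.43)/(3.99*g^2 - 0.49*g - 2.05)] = (-2.8421709430404e-14*g^4 - 37.083158*g^3 - 189.349188*g^2 - 33.904842*g - 31.040306)/(63.521199*g^6 - 23.402547*g^5 - 95.034618*g^4 + 23.930081*g^3 + 48.82731*g^2 - 6.177675*g - 8.615125)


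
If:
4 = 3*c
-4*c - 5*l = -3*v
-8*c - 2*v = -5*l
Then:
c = 4/3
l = 128/15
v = 16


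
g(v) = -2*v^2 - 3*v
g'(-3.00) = 9.00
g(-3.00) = -9.00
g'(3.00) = -15.00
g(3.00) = -27.00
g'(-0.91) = 0.64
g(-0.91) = 1.07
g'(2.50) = -13.00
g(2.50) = -20.00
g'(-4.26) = 14.04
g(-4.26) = -23.52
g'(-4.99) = 16.96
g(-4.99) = -34.83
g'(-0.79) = 0.16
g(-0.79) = 1.12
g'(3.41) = -16.64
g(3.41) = -33.49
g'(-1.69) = 3.76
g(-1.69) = -0.64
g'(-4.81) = 16.24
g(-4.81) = -31.84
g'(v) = -4*v - 3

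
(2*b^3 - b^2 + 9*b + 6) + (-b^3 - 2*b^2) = b^3 - 3*b^2 + 9*b + 6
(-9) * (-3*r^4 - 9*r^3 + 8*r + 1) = 27*r^4 + 81*r^3 - 72*r - 9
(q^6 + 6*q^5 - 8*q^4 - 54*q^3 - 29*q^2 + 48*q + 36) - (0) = q^6 + 6*q^5 - 8*q^4 - 54*q^3 - 29*q^2 + 48*q + 36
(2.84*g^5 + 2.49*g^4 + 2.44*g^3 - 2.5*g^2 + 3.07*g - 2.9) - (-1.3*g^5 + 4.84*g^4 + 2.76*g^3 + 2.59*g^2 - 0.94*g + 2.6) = 4.14*g^5 - 2.35*g^4 - 0.32*g^3 - 5.09*g^2 + 4.01*g - 5.5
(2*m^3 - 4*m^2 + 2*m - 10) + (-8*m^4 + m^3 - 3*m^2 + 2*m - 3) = -8*m^4 + 3*m^3 - 7*m^2 + 4*m - 13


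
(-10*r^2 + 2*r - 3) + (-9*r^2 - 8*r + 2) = -19*r^2 - 6*r - 1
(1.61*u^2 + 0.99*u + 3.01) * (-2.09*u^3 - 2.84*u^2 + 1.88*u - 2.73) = -3.3649*u^5 - 6.6415*u^4 - 6.0757*u^3 - 11.0825*u^2 + 2.9561*u - 8.2173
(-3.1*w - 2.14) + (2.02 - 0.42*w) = -3.52*w - 0.12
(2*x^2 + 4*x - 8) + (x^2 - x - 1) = 3*x^2 + 3*x - 9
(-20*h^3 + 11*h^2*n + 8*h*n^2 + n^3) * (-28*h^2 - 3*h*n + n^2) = 560*h^5 - 248*h^4*n - 277*h^3*n^2 - 41*h^2*n^3 + 5*h*n^4 + n^5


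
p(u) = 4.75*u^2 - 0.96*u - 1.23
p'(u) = 9.5*u - 0.96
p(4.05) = 72.79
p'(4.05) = 37.52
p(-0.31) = -0.48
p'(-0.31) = -3.90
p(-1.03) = 4.80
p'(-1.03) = -10.74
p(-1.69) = 13.96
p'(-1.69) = -17.02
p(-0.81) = 2.66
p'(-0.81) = -8.66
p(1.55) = 8.69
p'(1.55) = 13.76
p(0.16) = -1.26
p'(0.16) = 0.56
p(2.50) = 26.06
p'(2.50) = 22.79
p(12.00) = 671.25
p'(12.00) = 113.04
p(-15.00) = 1081.92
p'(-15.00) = -143.46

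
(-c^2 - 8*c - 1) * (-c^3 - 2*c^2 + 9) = c^5 + 10*c^4 + 17*c^3 - 7*c^2 - 72*c - 9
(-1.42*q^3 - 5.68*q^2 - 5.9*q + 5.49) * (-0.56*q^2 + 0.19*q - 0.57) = 0.7952*q^5 + 2.911*q^4 + 3.0342*q^3 - 0.957800000000001*q^2 + 4.4061*q - 3.1293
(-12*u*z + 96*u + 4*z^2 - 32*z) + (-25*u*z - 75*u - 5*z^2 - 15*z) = -37*u*z + 21*u - z^2 - 47*z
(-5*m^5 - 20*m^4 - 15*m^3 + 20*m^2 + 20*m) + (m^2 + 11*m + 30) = -5*m^5 - 20*m^4 - 15*m^3 + 21*m^2 + 31*m + 30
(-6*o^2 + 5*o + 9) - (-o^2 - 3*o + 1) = -5*o^2 + 8*o + 8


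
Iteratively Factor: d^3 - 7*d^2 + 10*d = (d)*(d^2 - 7*d + 10) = d*(d - 5)*(d - 2)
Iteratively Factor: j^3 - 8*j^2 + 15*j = (j - 3)*(j^2 - 5*j) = j*(j - 3)*(j - 5)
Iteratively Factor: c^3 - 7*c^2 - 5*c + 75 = (c - 5)*(c^2 - 2*c - 15) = (c - 5)^2*(c + 3)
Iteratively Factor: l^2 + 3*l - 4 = (l - 1)*(l + 4)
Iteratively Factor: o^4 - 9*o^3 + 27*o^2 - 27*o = (o)*(o^3 - 9*o^2 + 27*o - 27) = o*(o - 3)*(o^2 - 6*o + 9) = o*(o - 3)^2*(o - 3)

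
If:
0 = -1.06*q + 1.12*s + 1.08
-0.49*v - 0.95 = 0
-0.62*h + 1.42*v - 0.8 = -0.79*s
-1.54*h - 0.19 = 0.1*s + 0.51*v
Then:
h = 0.22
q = 5.95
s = 4.67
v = -1.94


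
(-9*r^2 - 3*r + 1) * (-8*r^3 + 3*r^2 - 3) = 72*r^5 - 3*r^4 - 17*r^3 + 30*r^2 + 9*r - 3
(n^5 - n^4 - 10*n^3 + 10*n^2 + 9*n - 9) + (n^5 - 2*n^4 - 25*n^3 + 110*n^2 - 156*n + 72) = 2*n^5 - 3*n^4 - 35*n^3 + 120*n^2 - 147*n + 63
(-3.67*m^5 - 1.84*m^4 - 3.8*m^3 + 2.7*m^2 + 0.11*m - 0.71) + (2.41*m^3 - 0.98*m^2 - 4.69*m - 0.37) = -3.67*m^5 - 1.84*m^4 - 1.39*m^3 + 1.72*m^2 - 4.58*m - 1.08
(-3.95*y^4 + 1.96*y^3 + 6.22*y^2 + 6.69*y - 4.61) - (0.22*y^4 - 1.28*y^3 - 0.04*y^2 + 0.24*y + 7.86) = -4.17*y^4 + 3.24*y^3 + 6.26*y^2 + 6.45*y - 12.47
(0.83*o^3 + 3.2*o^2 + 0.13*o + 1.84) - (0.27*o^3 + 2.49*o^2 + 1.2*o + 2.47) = 0.56*o^3 + 0.71*o^2 - 1.07*o - 0.63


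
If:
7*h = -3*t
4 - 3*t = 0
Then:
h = -4/7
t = 4/3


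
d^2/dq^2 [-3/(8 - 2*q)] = 3/(q - 4)^3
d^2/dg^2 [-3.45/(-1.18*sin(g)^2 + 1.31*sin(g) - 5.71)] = (-19.21512*sin(g)^4 + 15.99903*sin(g)^3 + 115.883775*sin(g)^2 - 57.804405*sin(g) - 34.64973)/(1.18*sin(g)^2 - 1.31*sin(g) + 5.71)^3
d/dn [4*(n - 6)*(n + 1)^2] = 4*(n + 1)*(3*n - 11)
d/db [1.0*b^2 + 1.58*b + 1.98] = 2.0*b + 1.58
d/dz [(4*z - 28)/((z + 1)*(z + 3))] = 4*(-z^2 + 14*z + 31)/(z^4 + 8*z^3 + 22*z^2 + 24*z + 9)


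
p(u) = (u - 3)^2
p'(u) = 2*u - 6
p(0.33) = 7.13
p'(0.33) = -5.34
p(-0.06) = 9.36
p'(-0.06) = -6.12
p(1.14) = 3.46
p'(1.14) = -3.72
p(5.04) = 4.16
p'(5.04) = 4.08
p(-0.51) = 12.32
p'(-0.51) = -7.02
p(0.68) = 5.38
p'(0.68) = -4.64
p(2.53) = 0.22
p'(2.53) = -0.94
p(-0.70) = 13.69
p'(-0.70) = -7.40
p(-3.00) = 36.00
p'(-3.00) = -12.00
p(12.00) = 81.00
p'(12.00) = 18.00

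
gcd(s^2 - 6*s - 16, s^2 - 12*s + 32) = s - 8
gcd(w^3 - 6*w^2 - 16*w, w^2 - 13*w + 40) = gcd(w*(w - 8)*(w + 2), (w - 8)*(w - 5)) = w - 8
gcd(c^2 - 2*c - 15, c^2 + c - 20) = 1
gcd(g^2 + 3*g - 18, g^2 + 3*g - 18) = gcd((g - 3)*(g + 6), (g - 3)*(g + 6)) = g^2 + 3*g - 18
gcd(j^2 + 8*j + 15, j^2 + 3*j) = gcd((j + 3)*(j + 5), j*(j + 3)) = j + 3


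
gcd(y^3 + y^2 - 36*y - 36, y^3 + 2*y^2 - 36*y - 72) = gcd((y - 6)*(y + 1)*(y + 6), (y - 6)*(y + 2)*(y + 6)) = y^2 - 36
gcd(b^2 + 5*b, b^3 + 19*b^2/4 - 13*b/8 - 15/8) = b + 5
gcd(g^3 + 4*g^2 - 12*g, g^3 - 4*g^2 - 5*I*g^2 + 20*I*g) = g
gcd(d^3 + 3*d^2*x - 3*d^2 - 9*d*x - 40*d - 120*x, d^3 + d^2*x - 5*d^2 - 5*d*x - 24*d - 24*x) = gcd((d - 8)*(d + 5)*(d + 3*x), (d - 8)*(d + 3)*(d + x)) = d - 8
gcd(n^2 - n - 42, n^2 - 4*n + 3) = 1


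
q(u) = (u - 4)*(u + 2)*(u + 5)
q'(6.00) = 126.00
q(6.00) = 176.00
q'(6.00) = 126.00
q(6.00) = 176.00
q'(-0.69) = -20.71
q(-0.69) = -26.48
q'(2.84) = 23.24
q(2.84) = -44.02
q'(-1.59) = -19.96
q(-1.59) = -7.82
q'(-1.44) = -20.42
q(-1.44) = -10.85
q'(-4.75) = 21.19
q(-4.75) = 6.02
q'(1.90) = 4.23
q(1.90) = -56.51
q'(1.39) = -3.86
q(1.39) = -56.54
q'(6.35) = 141.07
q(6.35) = 222.72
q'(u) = (u - 4)*(u + 2) + (u - 4)*(u + 5) + (u + 2)*(u + 5) = 3*u^2 + 6*u - 18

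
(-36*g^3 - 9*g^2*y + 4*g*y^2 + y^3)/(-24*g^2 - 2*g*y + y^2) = (-9*g^2 + y^2)/(-6*g + y)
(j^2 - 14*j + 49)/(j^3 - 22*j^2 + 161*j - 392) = 1/(j - 8)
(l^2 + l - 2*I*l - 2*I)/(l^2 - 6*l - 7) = (l - 2*I)/(l - 7)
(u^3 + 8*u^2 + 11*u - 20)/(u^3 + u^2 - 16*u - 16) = (u^2 + 4*u - 5)/(u^2 - 3*u - 4)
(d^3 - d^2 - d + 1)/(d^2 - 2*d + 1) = d + 1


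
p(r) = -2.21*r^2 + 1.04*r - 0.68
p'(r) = 1.04 - 4.42*r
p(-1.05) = -4.21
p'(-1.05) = 5.68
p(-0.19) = -0.96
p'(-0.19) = 1.88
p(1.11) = -2.25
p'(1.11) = -3.87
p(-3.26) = -27.56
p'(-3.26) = 15.45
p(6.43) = -85.37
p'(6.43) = -27.38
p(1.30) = -3.06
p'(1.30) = -4.71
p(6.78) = -95.22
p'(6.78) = -28.93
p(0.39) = -0.61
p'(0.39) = -0.68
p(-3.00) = -23.69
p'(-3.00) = 14.30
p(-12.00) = -331.40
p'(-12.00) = 54.08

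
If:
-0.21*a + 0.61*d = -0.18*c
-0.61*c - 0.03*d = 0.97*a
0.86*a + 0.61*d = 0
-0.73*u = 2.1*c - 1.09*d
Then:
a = 0.00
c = 0.00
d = 0.00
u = 0.00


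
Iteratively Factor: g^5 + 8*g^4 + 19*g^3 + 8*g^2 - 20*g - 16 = (g + 2)*(g^4 + 6*g^3 + 7*g^2 - 6*g - 8) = (g + 1)*(g + 2)*(g^3 + 5*g^2 + 2*g - 8) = (g + 1)*(g + 2)*(g + 4)*(g^2 + g - 2) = (g - 1)*(g + 1)*(g + 2)*(g + 4)*(g + 2)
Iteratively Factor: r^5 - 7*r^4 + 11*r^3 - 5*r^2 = (r)*(r^4 - 7*r^3 + 11*r^2 - 5*r) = r^2*(r^3 - 7*r^2 + 11*r - 5) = r^2*(r - 1)*(r^2 - 6*r + 5) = r^2*(r - 1)^2*(r - 5)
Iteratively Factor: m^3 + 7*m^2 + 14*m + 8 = (m + 1)*(m^2 + 6*m + 8) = (m + 1)*(m + 2)*(m + 4)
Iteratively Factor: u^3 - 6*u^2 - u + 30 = (u - 3)*(u^2 - 3*u - 10) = (u - 5)*(u - 3)*(u + 2)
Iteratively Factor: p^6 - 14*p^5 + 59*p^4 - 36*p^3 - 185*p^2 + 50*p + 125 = (p - 5)*(p^5 - 9*p^4 + 14*p^3 + 34*p^2 - 15*p - 25) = (p - 5)^2*(p^4 - 4*p^3 - 6*p^2 + 4*p + 5) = (p - 5)^3*(p^3 + p^2 - p - 1) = (p - 5)^3*(p + 1)*(p^2 - 1) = (p - 5)^3*(p - 1)*(p + 1)*(p + 1)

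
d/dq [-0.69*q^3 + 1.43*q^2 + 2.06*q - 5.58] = -2.07*q^2 + 2.86*q + 2.06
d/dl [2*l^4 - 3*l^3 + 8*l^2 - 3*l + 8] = 8*l^3 - 9*l^2 + 16*l - 3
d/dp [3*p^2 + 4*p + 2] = 6*p + 4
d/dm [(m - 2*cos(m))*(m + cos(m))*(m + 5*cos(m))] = -4*m^2*sin(m) + 3*m^2 + 7*m*sin(2*m) + 8*m*cos(m) + 30*sin(m)*cos(m)^2 - 7*cos(m)^2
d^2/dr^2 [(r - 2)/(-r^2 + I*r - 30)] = 2*(-(r - 2)*(2*r - I)^2 + (3*r - 2 - I)*(r^2 - I*r + 30))/(r^2 - I*r + 30)^3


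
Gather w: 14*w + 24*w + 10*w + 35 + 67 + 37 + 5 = 48*w + 144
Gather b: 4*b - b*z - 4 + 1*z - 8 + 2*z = b*(4 - z) + 3*z - 12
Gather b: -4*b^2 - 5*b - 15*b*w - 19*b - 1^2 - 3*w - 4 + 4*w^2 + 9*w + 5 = -4*b^2 + b*(-15*w - 24) + 4*w^2 + 6*w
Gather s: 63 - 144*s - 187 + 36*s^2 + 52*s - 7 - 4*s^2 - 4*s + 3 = 32*s^2 - 96*s - 128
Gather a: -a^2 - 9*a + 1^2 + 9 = -a^2 - 9*a + 10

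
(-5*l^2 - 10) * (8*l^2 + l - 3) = -40*l^4 - 5*l^3 - 65*l^2 - 10*l + 30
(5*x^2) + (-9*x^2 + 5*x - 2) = -4*x^2 + 5*x - 2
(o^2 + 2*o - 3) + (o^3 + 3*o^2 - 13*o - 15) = o^3 + 4*o^2 - 11*o - 18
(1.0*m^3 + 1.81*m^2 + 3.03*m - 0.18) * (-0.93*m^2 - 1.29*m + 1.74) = -0.93*m^5 - 2.9733*m^4 - 3.4128*m^3 - 0.5919*m^2 + 5.5044*m - 0.3132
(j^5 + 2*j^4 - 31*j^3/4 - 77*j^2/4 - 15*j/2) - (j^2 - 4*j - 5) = j^5 + 2*j^4 - 31*j^3/4 - 81*j^2/4 - 7*j/2 + 5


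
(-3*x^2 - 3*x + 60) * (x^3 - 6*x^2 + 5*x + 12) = -3*x^5 + 15*x^4 + 63*x^3 - 411*x^2 + 264*x + 720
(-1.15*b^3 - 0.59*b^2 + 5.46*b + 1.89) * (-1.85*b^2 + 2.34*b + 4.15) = 2.1275*b^5 - 1.5995*b^4 - 16.2541*b^3 + 6.8314*b^2 + 27.0816*b + 7.8435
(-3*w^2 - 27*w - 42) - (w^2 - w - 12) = -4*w^2 - 26*w - 30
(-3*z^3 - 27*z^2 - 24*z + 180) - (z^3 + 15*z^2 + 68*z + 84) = -4*z^3 - 42*z^2 - 92*z + 96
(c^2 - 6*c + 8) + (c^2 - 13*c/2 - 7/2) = 2*c^2 - 25*c/2 + 9/2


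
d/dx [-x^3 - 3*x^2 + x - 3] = -3*x^2 - 6*x + 1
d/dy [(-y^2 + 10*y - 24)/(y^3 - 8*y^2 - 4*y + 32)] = (y^4 - 20*y^3 + 156*y^2 - 448*y + 224)/(y^6 - 16*y^5 + 56*y^4 + 128*y^3 - 496*y^2 - 256*y + 1024)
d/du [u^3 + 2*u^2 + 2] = u*(3*u + 4)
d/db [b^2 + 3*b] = 2*b + 3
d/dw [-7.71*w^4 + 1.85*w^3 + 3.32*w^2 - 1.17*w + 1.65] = -30.84*w^3 + 5.55*w^2 + 6.64*w - 1.17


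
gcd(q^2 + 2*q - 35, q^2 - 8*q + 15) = q - 5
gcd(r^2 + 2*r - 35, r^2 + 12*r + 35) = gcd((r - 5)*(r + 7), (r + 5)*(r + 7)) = r + 7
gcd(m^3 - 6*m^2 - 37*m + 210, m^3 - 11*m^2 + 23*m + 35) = m^2 - 12*m + 35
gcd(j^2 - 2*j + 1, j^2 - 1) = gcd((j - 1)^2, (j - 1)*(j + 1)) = j - 1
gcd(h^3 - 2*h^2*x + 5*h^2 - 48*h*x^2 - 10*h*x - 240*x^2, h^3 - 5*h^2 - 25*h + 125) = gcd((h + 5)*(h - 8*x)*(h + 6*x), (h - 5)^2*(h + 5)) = h + 5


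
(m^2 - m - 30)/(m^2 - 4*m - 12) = (m + 5)/(m + 2)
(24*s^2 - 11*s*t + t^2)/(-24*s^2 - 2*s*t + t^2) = (-24*s^2 + 11*s*t - t^2)/(24*s^2 + 2*s*t - t^2)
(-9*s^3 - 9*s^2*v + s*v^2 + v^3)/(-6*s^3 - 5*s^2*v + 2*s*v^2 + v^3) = (3*s - v)/(2*s - v)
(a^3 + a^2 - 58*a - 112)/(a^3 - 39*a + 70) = (a^2 - 6*a - 16)/(a^2 - 7*a + 10)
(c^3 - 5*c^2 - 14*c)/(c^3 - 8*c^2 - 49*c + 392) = c*(c + 2)/(c^2 - c - 56)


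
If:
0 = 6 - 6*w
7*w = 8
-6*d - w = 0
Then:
No Solution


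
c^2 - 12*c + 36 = (c - 6)^2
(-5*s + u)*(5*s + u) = -25*s^2 + u^2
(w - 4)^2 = w^2 - 8*w + 16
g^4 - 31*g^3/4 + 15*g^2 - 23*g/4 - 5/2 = (g - 5)*(g - 2)*(g - 1)*(g + 1/4)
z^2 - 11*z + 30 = (z - 6)*(z - 5)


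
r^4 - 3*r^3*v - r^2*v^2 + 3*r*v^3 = r*(r - 3*v)*(r - v)*(r + v)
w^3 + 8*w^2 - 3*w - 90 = (w - 3)*(w + 5)*(w + 6)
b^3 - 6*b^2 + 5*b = b*(b - 5)*(b - 1)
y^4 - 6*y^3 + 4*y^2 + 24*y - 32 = (y - 4)*(y - 2)^2*(y + 2)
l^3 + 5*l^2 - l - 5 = (l - 1)*(l + 1)*(l + 5)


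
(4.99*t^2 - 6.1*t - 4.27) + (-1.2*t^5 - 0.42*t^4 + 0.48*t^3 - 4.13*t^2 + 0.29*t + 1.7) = -1.2*t^5 - 0.42*t^4 + 0.48*t^3 + 0.86*t^2 - 5.81*t - 2.57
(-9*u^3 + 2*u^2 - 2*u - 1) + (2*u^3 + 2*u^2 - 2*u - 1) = -7*u^3 + 4*u^2 - 4*u - 2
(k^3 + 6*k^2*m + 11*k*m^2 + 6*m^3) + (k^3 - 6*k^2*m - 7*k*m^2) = 2*k^3 + 4*k*m^2 + 6*m^3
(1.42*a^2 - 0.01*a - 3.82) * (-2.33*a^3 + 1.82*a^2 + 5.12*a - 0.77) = -3.3086*a^5 + 2.6077*a^4 + 16.1528*a^3 - 8.097*a^2 - 19.5507*a + 2.9414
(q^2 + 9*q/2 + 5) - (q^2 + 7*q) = 5 - 5*q/2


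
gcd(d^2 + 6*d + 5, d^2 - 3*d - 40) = d + 5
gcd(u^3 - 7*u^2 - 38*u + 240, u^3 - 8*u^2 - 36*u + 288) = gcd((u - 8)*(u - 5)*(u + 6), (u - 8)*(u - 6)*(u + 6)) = u^2 - 2*u - 48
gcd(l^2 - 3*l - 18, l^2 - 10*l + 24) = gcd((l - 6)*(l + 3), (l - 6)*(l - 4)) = l - 6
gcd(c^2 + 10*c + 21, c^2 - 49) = c + 7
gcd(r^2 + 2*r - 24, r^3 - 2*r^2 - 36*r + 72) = r + 6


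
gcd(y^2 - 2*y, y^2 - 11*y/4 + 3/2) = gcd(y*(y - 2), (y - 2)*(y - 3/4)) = y - 2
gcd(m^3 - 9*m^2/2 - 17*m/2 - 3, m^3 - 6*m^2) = m - 6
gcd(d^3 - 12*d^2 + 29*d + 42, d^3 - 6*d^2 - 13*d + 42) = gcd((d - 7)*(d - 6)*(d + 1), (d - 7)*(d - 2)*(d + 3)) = d - 7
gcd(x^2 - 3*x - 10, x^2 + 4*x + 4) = x + 2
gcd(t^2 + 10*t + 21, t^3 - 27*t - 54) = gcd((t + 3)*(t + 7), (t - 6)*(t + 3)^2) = t + 3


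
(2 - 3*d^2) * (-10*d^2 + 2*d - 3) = 30*d^4 - 6*d^3 - 11*d^2 + 4*d - 6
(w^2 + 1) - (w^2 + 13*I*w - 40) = -13*I*w + 41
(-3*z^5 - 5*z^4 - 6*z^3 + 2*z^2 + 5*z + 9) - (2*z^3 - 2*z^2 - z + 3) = -3*z^5 - 5*z^4 - 8*z^3 + 4*z^2 + 6*z + 6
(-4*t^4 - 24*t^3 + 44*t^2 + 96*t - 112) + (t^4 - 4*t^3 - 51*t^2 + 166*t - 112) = -3*t^4 - 28*t^3 - 7*t^2 + 262*t - 224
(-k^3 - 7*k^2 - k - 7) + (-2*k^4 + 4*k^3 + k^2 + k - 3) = -2*k^4 + 3*k^3 - 6*k^2 - 10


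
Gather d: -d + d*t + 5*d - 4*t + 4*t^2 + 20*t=d*(t + 4) + 4*t^2 + 16*t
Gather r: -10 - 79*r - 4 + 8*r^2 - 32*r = 8*r^2 - 111*r - 14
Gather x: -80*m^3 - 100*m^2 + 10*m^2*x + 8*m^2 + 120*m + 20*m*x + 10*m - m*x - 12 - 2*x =-80*m^3 - 92*m^2 + 130*m + x*(10*m^2 + 19*m - 2) - 12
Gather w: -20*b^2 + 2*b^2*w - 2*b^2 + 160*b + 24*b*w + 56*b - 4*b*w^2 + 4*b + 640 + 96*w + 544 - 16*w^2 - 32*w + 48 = -22*b^2 + 220*b + w^2*(-4*b - 16) + w*(2*b^2 + 24*b + 64) + 1232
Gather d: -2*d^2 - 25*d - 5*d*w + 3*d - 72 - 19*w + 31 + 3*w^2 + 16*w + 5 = -2*d^2 + d*(-5*w - 22) + 3*w^2 - 3*w - 36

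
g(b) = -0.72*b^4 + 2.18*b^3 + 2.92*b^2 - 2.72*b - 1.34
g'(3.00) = -4.10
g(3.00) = 17.32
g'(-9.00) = 2573.98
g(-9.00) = -6053.48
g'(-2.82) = 97.41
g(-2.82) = -64.87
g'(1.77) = 12.14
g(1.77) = 8.02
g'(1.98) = 12.13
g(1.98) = 10.58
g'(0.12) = -1.93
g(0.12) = -1.62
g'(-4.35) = 332.69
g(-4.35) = -371.50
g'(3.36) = -18.51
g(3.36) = 13.41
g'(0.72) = 3.80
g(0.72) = -1.16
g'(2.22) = 10.97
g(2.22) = 13.38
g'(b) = -2.88*b^3 + 6.54*b^2 + 5.84*b - 2.72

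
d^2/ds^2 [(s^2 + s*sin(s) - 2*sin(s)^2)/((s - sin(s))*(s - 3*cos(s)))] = (-2*s^2*sin(s) - 3*s^2*cos(s) + 6*s*sin(s) - 3*s*sin(2*s) - 4*s*cos(s) - 9*s*cos(2*s)/2 + 27*s/2 + 40*sin(s) + 9*sin(2*s) + 6*cos(s) - 6*cos(2*s) + 18)/(s - 3*cos(s))^3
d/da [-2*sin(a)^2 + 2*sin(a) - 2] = -2*sin(2*a) + 2*cos(a)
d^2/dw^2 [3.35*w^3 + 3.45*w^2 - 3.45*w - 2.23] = 20.1*w + 6.9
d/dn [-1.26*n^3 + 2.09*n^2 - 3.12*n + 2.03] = -3.78*n^2 + 4.18*n - 3.12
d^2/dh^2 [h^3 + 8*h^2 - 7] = 6*h + 16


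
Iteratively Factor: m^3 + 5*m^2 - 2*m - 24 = (m - 2)*(m^2 + 7*m + 12) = (m - 2)*(m + 4)*(m + 3)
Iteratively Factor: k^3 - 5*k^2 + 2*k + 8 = (k - 4)*(k^2 - k - 2) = (k - 4)*(k - 2)*(k + 1)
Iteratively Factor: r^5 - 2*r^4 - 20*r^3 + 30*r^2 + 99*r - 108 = (r + 3)*(r^4 - 5*r^3 - 5*r^2 + 45*r - 36) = (r - 4)*(r + 3)*(r^3 - r^2 - 9*r + 9) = (r - 4)*(r + 3)^2*(r^2 - 4*r + 3) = (r - 4)*(r - 1)*(r + 3)^2*(r - 3)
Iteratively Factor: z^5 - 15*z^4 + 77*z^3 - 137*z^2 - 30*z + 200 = (z - 5)*(z^4 - 10*z^3 + 27*z^2 - 2*z - 40) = (z - 5)^2*(z^3 - 5*z^2 + 2*z + 8) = (z - 5)^2*(z - 4)*(z^2 - z - 2) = (z - 5)^2*(z - 4)*(z - 2)*(z + 1)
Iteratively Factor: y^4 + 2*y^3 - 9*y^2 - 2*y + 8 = (y + 1)*(y^3 + y^2 - 10*y + 8) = (y - 2)*(y + 1)*(y^2 + 3*y - 4) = (y - 2)*(y - 1)*(y + 1)*(y + 4)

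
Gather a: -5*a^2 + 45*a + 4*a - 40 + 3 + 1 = -5*a^2 + 49*a - 36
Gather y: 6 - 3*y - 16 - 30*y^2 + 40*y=-30*y^2 + 37*y - 10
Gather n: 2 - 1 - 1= 0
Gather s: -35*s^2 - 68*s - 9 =-35*s^2 - 68*s - 9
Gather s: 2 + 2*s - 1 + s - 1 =3*s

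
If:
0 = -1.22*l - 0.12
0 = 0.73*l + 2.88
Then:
No Solution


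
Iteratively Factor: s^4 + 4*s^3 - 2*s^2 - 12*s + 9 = (s - 1)*(s^3 + 5*s^2 + 3*s - 9) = (s - 1)^2*(s^2 + 6*s + 9) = (s - 1)^2*(s + 3)*(s + 3)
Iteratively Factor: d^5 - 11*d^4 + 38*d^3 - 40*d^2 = (d - 4)*(d^4 - 7*d^3 + 10*d^2) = d*(d - 4)*(d^3 - 7*d^2 + 10*d) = d*(d - 4)*(d - 2)*(d^2 - 5*d) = d^2*(d - 4)*(d - 2)*(d - 5)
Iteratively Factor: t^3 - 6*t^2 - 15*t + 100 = (t + 4)*(t^2 - 10*t + 25) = (t - 5)*(t + 4)*(t - 5)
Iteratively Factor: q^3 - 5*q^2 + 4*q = (q - 4)*(q^2 - q) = (q - 4)*(q - 1)*(q)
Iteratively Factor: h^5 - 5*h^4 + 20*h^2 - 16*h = (h - 4)*(h^4 - h^3 - 4*h^2 + 4*h) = (h - 4)*(h - 1)*(h^3 - 4*h) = (h - 4)*(h - 2)*(h - 1)*(h^2 + 2*h) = h*(h - 4)*(h - 2)*(h - 1)*(h + 2)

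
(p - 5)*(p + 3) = p^2 - 2*p - 15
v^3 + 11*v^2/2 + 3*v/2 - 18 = (v - 3/2)*(v + 3)*(v + 4)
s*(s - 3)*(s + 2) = s^3 - s^2 - 6*s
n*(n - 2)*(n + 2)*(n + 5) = n^4 + 5*n^3 - 4*n^2 - 20*n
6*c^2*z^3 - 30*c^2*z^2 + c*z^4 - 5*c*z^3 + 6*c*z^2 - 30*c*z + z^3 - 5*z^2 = z*(6*c + z)*(z - 5)*(c*z + 1)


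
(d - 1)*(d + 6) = d^2 + 5*d - 6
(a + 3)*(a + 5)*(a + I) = a^3 + 8*a^2 + I*a^2 + 15*a + 8*I*a + 15*I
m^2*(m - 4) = m^3 - 4*m^2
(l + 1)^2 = l^2 + 2*l + 1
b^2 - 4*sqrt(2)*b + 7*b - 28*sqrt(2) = (b + 7)*(b - 4*sqrt(2))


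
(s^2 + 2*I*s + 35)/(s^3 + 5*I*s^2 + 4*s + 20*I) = (s^2 + 2*I*s + 35)/(s^3 + 5*I*s^2 + 4*s + 20*I)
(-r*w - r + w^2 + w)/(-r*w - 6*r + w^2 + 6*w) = (w + 1)/(w + 6)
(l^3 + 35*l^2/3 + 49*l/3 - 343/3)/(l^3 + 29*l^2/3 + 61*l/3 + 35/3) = (3*l^2 + 14*l - 49)/(3*l^2 + 8*l + 5)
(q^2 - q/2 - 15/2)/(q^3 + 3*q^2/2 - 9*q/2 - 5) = (q - 3)/(q^2 - q - 2)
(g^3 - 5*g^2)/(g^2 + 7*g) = g*(g - 5)/(g + 7)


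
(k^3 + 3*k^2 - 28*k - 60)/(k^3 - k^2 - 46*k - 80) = (k^2 + k - 30)/(k^2 - 3*k - 40)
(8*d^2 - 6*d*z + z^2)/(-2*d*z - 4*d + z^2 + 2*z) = (-4*d + z)/(z + 2)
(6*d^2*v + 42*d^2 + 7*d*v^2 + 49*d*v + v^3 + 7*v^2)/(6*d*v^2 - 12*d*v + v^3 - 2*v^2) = (d*v + 7*d + v^2 + 7*v)/(v*(v - 2))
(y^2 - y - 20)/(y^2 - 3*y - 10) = (y + 4)/(y + 2)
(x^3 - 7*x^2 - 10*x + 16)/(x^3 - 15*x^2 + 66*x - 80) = (x^2 + x - 2)/(x^2 - 7*x + 10)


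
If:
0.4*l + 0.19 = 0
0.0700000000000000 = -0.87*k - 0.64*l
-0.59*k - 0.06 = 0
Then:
No Solution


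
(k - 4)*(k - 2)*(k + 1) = k^3 - 5*k^2 + 2*k + 8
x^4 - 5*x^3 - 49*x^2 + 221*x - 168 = (x - 8)*(x - 3)*(x - 1)*(x + 7)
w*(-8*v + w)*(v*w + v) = -8*v^2*w^2 - 8*v^2*w + v*w^3 + v*w^2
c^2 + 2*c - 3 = (c - 1)*(c + 3)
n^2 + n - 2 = (n - 1)*(n + 2)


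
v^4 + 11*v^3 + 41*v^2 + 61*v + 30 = (v + 1)*(v + 2)*(v + 3)*(v + 5)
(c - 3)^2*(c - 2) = c^3 - 8*c^2 + 21*c - 18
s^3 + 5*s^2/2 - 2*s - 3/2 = (s - 1)*(s + 1/2)*(s + 3)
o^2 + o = o*(o + 1)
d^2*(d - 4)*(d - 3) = d^4 - 7*d^3 + 12*d^2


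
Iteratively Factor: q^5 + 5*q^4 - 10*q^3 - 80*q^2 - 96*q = (q + 4)*(q^4 + q^3 - 14*q^2 - 24*q) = (q + 2)*(q + 4)*(q^3 - q^2 - 12*q) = q*(q + 2)*(q + 4)*(q^2 - q - 12) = q*(q + 2)*(q + 3)*(q + 4)*(q - 4)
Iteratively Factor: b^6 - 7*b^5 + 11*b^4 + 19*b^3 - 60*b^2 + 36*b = (b - 3)*(b^5 - 4*b^4 - b^3 + 16*b^2 - 12*b) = (b - 3)*(b - 1)*(b^4 - 3*b^3 - 4*b^2 + 12*b) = b*(b - 3)*(b - 1)*(b^3 - 3*b^2 - 4*b + 12) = b*(b - 3)^2*(b - 1)*(b^2 - 4) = b*(b - 3)^2*(b - 1)*(b + 2)*(b - 2)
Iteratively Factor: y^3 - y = (y - 1)*(y^2 + y) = y*(y - 1)*(y + 1)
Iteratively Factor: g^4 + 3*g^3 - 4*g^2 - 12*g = (g)*(g^3 + 3*g^2 - 4*g - 12) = g*(g + 3)*(g^2 - 4) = g*(g - 2)*(g + 3)*(g + 2)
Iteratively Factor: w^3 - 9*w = (w - 3)*(w^2 + 3*w) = w*(w - 3)*(w + 3)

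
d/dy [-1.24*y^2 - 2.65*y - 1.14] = -2.48*y - 2.65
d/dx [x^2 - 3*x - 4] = 2*x - 3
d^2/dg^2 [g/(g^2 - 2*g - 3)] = 2*(-4*g*(g - 1)^2 + (2 - 3*g)*(-g^2 + 2*g + 3))/(-g^2 + 2*g + 3)^3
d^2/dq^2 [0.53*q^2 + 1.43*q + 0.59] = 1.06000000000000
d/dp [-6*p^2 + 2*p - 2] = 2 - 12*p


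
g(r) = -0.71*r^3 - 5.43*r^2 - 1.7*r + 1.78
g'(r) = -2.13*r^2 - 10.86*r - 1.7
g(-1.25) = -3.19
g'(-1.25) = 8.55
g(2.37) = -42.20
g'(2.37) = -39.40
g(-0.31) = 1.81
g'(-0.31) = 1.46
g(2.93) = -67.68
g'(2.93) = -51.81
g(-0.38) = 1.68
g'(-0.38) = 2.12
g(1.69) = -20.03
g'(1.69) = -26.14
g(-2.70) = -19.24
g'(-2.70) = 12.09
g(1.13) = -8.10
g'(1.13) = -16.69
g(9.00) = -970.94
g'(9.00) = -271.97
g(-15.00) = 1201.78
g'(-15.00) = -318.05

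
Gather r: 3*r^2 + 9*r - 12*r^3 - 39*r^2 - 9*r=-12*r^3 - 36*r^2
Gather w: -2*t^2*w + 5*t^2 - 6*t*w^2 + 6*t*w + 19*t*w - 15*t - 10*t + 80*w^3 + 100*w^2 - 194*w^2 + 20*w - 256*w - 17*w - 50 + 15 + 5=5*t^2 - 25*t + 80*w^3 + w^2*(-6*t - 94) + w*(-2*t^2 + 25*t - 253) - 30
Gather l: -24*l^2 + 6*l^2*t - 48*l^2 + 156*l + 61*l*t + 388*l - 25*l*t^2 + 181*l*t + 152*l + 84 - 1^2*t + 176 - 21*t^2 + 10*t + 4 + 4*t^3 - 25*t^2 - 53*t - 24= l^2*(6*t - 72) + l*(-25*t^2 + 242*t + 696) + 4*t^3 - 46*t^2 - 44*t + 240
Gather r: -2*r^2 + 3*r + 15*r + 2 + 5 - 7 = -2*r^2 + 18*r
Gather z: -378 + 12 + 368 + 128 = 130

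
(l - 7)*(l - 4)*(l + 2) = l^3 - 9*l^2 + 6*l + 56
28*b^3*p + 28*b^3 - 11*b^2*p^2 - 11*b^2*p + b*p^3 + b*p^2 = (-7*b + p)*(-4*b + p)*(b*p + b)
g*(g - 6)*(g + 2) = g^3 - 4*g^2 - 12*g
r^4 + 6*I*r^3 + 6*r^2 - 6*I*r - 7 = (r - I)*(r + 7*I)*(-I*r + I)*(I*r + I)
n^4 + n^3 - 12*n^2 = n^2*(n - 3)*(n + 4)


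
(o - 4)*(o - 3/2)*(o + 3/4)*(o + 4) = o^4 - 3*o^3/4 - 137*o^2/8 + 12*o + 18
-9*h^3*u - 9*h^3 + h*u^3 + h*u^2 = (-3*h + u)*(3*h + u)*(h*u + h)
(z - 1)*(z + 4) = z^2 + 3*z - 4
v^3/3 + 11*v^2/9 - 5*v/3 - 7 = (v/3 + 1)*(v - 7/3)*(v + 3)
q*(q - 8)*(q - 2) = q^3 - 10*q^2 + 16*q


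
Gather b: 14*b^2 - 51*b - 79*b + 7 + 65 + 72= 14*b^2 - 130*b + 144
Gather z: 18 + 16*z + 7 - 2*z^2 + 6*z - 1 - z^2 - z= -3*z^2 + 21*z + 24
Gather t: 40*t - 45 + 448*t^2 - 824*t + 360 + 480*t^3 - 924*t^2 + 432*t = 480*t^3 - 476*t^2 - 352*t + 315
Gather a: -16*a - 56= -16*a - 56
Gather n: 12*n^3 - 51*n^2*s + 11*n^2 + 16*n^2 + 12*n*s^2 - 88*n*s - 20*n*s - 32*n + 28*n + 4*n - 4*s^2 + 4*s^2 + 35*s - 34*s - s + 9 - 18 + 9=12*n^3 + n^2*(27 - 51*s) + n*(12*s^2 - 108*s)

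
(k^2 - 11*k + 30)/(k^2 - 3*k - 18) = (k - 5)/(k + 3)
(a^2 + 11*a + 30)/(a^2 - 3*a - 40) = (a + 6)/(a - 8)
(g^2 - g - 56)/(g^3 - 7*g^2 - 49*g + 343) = (g - 8)/(g^2 - 14*g + 49)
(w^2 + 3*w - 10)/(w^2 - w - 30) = (w - 2)/(w - 6)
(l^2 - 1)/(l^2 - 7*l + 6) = (l + 1)/(l - 6)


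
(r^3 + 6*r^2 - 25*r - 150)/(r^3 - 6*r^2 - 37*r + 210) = (r + 5)/(r - 7)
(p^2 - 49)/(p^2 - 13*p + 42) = (p + 7)/(p - 6)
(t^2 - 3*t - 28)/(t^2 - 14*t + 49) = (t + 4)/(t - 7)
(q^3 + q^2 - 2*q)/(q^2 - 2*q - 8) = q*(q - 1)/(q - 4)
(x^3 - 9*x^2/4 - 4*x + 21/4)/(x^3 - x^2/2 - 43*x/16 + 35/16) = 4*(x - 3)/(4*x - 5)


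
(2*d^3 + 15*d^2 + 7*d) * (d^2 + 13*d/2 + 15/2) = 2*d^5 + 28*d^4 + 239*d^3/2 + 158*d^2 + 105*d/2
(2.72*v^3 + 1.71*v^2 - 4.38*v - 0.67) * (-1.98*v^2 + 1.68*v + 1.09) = -5.3856*v^5 + 1.1838*v^4 + 14.51*v^3 - 4.1679*v^2 - 5.8998*v - 0.7303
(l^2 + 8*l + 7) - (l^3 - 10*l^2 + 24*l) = -l^3 + 11*l^2 - 16*l + 7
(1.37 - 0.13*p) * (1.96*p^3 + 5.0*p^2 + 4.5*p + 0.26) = -0.2548*p^4 + 2.0352*p^3 + 6.265*p^2 + 6.1312*p + 0.3562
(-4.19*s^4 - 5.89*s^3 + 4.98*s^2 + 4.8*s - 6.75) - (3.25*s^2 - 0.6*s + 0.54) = -4.19*s^4 - 5.89*s^3 + 1.73*s^2 + 5.4*s - 7.29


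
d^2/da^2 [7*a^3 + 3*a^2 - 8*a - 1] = 42*a + 6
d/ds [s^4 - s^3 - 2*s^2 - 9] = s*(4*s^2 - 3*s - 4)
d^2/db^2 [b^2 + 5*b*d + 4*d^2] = 2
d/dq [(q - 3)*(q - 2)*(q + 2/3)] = 3*q^2 - 26*q/3 + 8/3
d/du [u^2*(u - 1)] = u*(3*u - 2)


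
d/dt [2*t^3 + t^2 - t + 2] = 6*t^2 + 2*t - 1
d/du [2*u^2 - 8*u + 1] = 4*u - 8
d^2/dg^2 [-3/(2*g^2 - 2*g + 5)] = 12*(2*g^2 - 2*g - 2*(2*g - 1)^2 + 5)/(2*g^2 - 2*g + 5)^3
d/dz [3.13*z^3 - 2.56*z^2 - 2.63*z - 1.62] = 9.39*z^2 - 5.12*z - 2.63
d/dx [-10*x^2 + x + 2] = 1 - 20*x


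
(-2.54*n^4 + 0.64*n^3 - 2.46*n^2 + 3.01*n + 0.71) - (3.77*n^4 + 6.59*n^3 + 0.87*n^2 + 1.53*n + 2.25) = -6.31*n^4 - 5.95*n^3 - 3.33*n^2 + 1.48*n - 1.54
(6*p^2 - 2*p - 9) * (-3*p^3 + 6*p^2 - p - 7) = -18*p^5 + 42*p^4 + 9*p^3 - 94*p^2 + 23*p + 63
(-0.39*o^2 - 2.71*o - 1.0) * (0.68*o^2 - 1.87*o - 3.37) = -0.2652*o^4 - 1.1135*o^3 + 5.702*o^2 + 11.0027*o + 3.37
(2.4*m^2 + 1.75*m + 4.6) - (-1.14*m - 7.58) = 2.4*m^2 + 2.89*m + 12.18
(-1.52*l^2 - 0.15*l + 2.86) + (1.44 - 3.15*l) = -1.52*l^2 - 3.3*l + 4.3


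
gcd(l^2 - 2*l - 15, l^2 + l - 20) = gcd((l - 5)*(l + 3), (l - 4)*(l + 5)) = 1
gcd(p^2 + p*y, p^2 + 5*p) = p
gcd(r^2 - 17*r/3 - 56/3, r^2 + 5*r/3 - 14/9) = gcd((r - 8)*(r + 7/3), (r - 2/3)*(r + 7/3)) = r + 7/3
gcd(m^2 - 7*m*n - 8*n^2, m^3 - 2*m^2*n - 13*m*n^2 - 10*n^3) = m + n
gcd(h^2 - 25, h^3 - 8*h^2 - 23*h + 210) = h + 5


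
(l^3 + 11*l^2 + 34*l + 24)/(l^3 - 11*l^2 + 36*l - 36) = (l^3 + 11*l^2 + 34*l + 24)/(l^3 - 11*l^2 + 36*l - 36)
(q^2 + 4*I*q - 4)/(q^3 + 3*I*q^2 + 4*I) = 1/(q - I)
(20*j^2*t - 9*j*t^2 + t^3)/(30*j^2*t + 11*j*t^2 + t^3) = (20*j^2 - 9*j*t + t^2)/(30*j^2 + 11*j*t + t^2)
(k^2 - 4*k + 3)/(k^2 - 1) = (k - 3)/(k + 1)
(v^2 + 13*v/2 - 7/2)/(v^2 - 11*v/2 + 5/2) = (v + 7)/(v - 5)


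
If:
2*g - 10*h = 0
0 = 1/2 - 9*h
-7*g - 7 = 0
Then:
No Solution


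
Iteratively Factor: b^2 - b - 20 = (b + 4)*(b - 5)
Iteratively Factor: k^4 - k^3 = (k)*(k^3 - k^2) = k^2*(k^2 - k) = k^2*(k - 1)*(k)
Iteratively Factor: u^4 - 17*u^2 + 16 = (u + 1)*(u^3 - u^2 - 16*u + 16) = (u - 4)*(u + 1)*(u^2 + 3*u - 4) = (u - 4)*(u + 1)*(u + 4)*(u - 1)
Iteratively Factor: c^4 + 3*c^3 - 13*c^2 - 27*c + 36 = (c + 3)*(c^3 - 13*c + 12) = (c - 1)*(c + 3)*(c^2 + c - 12) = (c - 3)*(c - 1)*(c + 3)*(c + 4)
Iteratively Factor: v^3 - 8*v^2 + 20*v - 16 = (v - 2)*(v^2 - 6*v + 8) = (v - 4)*(v - 2)*(v - 2)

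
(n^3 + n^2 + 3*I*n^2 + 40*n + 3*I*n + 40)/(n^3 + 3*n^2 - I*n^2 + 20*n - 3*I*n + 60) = (n^2 + n*(1 + 8*I) + 8*I)/(n^2 + n*(3 + 4*I) + 12*I)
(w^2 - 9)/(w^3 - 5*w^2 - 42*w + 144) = (w + 3)/(w^2 - 2*w - 48)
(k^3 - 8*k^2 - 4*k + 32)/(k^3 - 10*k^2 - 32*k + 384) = (k^2 - 4)/(k^2 - 2*k - 48)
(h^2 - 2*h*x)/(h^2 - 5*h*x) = (h - 2*x)/(h - 5*x)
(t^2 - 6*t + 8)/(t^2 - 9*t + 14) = (t - 4)/(t - 7)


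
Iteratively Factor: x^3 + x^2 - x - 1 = (x + 1)*(x^2 - 1) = (x - 1)*(x + 1)*(x + 1)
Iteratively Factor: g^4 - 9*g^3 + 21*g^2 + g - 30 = (g - 3)*(g^3 - 6*g^2 + 3*g + 10) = (g - 3)*(g + 1)*(g^2 - 7*g + 10) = (g - 3)*(g - 2)*(g + 1)*(g - 5)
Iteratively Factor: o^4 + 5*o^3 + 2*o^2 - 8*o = (o + 2)*(o^3 + 3*o^2 - 4*o) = (o - 1)*(o + 2)*(o^2 + 4*o) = (o - 1)*(o + 2)*(o + 4)*(o)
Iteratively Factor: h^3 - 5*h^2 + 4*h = (h - 4)*(h^2 - h) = h*(h - 4)*(h - 1)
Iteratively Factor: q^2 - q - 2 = (q + 1)*(q - 2)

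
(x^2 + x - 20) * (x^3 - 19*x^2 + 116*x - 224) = x^5 - 18*x^4 + 77*x^3 + 272*x^2 - 2544*x + 4480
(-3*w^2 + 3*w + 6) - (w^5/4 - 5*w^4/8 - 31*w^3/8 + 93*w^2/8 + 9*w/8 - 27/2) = -w^5/4 + 5*w^4/8 + 31*w^3/8 - 117*w^2/8 + 15*w/8 + 39/2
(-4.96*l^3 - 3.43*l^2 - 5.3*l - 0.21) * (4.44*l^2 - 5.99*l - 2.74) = -22.0224*l^5 + 14.4812*l^4 + 10.6041*l^3 + 40.2128*l^2 + 15.7799*l + 0.5754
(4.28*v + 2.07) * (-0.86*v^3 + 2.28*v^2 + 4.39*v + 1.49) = -3.6808*v^4 + 7.9782*v^3 + 23.5088*v^2 + 15.4645*v + 3.0843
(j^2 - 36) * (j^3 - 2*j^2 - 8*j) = j^5 - 2*j^4 - 44*j^3 + 72*j^2 + 288*j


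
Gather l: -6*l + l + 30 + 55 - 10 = 75 - 5*l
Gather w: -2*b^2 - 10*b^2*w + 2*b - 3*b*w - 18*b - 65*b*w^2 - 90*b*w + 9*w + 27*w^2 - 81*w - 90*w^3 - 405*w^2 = -2*b^2 - 16*b - 90*w^3 + w^2*(-65*b - 378) + w*(-10*b^2 - 93*b - 72)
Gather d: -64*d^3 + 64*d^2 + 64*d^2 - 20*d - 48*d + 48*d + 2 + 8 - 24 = -64*d^3 + 128*d^2 - 20*d - 14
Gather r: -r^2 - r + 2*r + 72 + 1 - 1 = -r^2 + r + 72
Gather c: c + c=2*c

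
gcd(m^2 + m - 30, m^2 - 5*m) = m - 5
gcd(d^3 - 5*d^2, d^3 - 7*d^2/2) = d^2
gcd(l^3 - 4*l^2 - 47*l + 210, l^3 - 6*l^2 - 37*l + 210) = l - 5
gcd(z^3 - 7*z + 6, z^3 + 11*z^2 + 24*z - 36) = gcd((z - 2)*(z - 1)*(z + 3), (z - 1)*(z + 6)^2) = z - 1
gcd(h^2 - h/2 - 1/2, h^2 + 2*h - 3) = h - 1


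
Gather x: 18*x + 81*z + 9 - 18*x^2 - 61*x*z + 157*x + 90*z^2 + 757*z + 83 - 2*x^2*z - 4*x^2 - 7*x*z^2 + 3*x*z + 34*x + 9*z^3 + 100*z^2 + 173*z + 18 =x^2*(-2*z - 22) + x*(-7*z^2 - 58*z + 209) + 9*z^3 + 190*z^2 + 1011*z + 110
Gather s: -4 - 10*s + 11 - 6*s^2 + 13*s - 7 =-6*s^2 + 3*s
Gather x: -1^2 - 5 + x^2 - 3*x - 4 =x^2 - 3*x - 10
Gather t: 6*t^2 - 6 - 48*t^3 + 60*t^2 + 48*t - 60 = -48*t^3 + 66*t^2 + 48*t - 66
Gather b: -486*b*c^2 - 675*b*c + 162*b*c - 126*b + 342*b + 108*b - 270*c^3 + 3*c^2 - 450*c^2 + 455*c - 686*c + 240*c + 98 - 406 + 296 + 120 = b*(-486*c^2 - 513*c + 324) - 270*c^3 - 447*c^2 + 9*c + 108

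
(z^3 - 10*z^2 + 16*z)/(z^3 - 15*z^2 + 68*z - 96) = z*(z - 2)/(z^2 - 7*z + 12)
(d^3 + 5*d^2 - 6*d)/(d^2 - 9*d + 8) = d*(d + 6)/(d - 8)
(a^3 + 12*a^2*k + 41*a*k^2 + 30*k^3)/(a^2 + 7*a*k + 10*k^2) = (a^2 + 7*a*k + 6*k^2)/(a + 2*k)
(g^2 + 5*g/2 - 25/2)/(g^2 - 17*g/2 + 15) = (g + 5)/(g - 6)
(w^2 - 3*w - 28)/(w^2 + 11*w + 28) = (w - 7)/(w + 7)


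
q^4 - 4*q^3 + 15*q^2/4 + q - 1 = (q - 2)^2*(q - 1/2)*(q + 1/2)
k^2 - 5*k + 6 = (k - 3)*(k - 2)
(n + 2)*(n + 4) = n^2 + 6*n + 8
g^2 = g^2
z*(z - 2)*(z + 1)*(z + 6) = z^4 + 5*z^3 - 8*z^2 - 12*z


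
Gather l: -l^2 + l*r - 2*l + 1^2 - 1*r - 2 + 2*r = -l^2 + l*(r - 2) + r - 1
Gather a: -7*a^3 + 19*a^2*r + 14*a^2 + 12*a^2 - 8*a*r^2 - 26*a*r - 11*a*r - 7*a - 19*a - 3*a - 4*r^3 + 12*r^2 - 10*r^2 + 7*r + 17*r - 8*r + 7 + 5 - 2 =-7*a^3 + a^2*(19*r + 26) + a*(-8*r^2 - 37*r - 29) - 4*r^3 + 2*r^2 + 16*r + 10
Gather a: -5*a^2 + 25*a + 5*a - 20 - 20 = -5*a^2 + 30*a - 40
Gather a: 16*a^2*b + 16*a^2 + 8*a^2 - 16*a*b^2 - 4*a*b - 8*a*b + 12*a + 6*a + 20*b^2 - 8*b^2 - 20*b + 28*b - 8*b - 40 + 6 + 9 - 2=a^2*(16*b + 24) + a*(-16*b^2 - 12*b + 18) + 12*b^2 - 27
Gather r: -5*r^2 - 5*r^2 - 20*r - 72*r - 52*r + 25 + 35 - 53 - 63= -10*r^2 - 144*r - 56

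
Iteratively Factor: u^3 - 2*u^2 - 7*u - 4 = (u - 4)*(u^2 + 2*u + 1) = (u - 4)*(u + 1)*(u + 1)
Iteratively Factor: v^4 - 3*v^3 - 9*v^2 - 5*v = (v + 1)*(v^3 - 4*v^2 - 5*v) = (v + 1)^2*(v^2 - 5*v) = (v - 5)*(v + 1)^2*(v)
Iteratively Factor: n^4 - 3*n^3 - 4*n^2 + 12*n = (n - 2)*(n^3 - n^2 - 6*n) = n*(n - 2)*(n^2 - n - 6) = n*(n - 3)*(n - 2)*(n + 2)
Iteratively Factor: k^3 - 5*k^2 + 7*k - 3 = (k - 1)*(k^2 - 4*k + 3) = (k - 3)*(k - 1)*(k - 1)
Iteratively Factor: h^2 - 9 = (h - 3)*(h + 3)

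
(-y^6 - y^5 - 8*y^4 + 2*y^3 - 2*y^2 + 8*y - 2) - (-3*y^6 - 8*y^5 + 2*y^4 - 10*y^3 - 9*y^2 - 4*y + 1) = 2*y^6 + 7*y^5 - 10*y^4 + 12*y^3 + 7*y^2 + 12*y - 3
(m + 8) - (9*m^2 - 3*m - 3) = -9*m^2 + 4*m + 11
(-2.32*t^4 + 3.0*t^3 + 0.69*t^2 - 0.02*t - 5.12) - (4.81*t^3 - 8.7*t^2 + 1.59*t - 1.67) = -2.32*t^4 - 1.81*t^3 + 9.39*t^2 - 1.61*t - 3.45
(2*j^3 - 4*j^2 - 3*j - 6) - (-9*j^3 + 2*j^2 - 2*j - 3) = 11*j^3 - 6*j^2 - j - 3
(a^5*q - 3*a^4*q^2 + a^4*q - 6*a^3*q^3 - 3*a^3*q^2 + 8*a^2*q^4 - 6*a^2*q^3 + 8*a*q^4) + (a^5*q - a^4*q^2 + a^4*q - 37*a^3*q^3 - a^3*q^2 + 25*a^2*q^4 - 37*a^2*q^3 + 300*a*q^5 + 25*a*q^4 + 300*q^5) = 2*a^5*q - 4*a^4*q^2 + 2*a^4*q - 43*a^3*q^3 - 4*a^3*q^2 + 33*a^2*q^4 - 43*a^2*q^3 + 300*a*q^5 + 33*a*q^4 + 300*q^5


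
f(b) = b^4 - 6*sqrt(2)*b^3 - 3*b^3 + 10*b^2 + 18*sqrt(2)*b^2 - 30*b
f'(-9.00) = -6375.13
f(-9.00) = 18075.69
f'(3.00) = -19.37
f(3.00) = 0.00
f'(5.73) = -2.43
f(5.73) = -90.54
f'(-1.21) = -173.34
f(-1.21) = 110.70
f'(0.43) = -5.56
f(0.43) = -7.22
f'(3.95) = -40.98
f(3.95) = -29.70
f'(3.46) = -31.45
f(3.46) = -11.76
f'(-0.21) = -46.45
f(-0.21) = 7.97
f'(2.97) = -18.53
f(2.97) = 0.57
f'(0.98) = 10.17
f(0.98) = -5.24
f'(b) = 4*b^3 - 18*sqrt(2)*b^2 - 9*b^2 + 20*b + 36*sqrt(2)*b - 30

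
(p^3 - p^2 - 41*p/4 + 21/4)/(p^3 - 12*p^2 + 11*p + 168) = (p^2 - 4*p + 7/4)/(p^2 - 15*p + 56)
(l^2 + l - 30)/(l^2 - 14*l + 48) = (l^2 + l - 30)/(l^2 - 14*l + 48)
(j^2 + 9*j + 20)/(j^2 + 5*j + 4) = (j + 5)/(j + 1)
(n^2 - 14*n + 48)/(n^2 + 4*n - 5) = (n^2 - 14*n + 48)/(n^2 + 4*n - 5)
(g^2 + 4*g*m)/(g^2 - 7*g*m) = (g + 4*m)/(g - 7*m)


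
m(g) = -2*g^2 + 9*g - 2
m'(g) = 9 - 4*g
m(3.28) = 6.00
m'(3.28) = -4.12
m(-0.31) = -4.98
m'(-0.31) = 10.24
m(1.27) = 6.20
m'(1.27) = 3.92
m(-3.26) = -52.60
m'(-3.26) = 22.04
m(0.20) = -0.28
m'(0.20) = 8.20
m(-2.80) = -42.88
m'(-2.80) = 20.20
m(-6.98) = -162.26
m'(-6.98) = 36.92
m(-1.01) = -13.13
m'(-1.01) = 13.04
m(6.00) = -20.00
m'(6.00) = -15.00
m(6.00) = -20.00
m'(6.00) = -15.00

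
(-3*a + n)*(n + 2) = -3*a*n - 6*a + n^2 + 2*n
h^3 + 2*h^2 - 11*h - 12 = (h - 3)*(h + 1)*(h + 4)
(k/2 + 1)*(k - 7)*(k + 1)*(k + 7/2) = k^4/2 - k^3/4 - 33*k^2/2 - 161*k/4 - 49/2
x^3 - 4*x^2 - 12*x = x*(x - 6)*(x + 2)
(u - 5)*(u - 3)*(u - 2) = u^3 - 10*u^2 + 31*u - 30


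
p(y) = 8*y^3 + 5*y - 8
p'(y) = 24*y^2 + 5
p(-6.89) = -2659.11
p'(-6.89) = 1144.33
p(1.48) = 25.33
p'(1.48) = 57.57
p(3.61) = 386.42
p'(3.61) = 317.77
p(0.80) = 0.10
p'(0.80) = 20.36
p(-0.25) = -9.38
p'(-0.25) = 6.50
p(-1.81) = -64.49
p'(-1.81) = 83.63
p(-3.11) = -264.19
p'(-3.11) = 237.13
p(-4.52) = -769.36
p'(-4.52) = 495.33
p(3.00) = 223.00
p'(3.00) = 221.00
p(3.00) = 223.00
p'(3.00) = 221.00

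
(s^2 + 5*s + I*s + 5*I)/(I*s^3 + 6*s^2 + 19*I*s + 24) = (s^2 + 5*s + I*s + 5*I)/(I*s^3 + 6*s^2 + 19*I*s + 24)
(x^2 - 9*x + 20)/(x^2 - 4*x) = (x - 5)/x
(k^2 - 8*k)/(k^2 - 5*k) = (k - 8)/(k - 5)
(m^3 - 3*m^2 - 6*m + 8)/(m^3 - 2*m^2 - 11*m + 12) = (m + 2)/(m + 3)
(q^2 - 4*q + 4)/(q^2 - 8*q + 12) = (q - 2)/(q - 6)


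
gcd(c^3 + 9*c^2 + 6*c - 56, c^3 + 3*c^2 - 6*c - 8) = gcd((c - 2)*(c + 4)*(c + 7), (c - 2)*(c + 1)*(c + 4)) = c^2 + 2*c - 8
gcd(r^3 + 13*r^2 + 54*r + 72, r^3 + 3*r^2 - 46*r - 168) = r^2 + 10*r + 24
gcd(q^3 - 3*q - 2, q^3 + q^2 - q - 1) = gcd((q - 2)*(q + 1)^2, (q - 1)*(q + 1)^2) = q^2 + 2*q + 1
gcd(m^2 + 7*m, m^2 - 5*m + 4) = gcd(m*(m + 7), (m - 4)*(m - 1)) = 1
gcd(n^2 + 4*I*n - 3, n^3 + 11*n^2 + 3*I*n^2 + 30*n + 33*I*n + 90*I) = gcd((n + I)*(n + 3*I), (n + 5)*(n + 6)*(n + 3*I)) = n + 3*I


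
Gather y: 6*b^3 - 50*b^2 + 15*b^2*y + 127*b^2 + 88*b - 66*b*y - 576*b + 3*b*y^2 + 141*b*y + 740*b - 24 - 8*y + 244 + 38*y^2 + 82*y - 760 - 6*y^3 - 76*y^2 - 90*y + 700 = 6*b^3 + 77*b^2 + 252*b - 6*y^3 + y^2*(3*b - 38) + y*(15*b^2 + 75*b - 16) + 160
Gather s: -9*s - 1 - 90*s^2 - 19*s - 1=-90*s^2 - 28*s - 2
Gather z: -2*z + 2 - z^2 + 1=-z^2 - 2*z + 3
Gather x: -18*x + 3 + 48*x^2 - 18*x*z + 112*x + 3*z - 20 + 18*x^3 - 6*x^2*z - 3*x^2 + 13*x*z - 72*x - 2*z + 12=18*x^3 + x^2*(45 - 6*z) + x*(22 - 5*z) + z - 5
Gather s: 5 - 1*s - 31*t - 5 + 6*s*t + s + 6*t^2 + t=6*s*t + 6*t^2 - 30*t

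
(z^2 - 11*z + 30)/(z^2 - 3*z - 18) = (z - 5)/(z + 3)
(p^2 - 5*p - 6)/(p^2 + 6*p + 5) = (p - 6)/(p + 5)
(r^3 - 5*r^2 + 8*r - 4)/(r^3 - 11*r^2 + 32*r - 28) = (r - 1)/(r - 7)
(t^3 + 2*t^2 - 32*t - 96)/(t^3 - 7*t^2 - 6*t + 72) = (t^2 + 8*t + 16)/(t^2 - t - 12)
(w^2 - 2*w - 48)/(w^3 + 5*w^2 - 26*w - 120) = (w - 8)/(w^2 - w - 20)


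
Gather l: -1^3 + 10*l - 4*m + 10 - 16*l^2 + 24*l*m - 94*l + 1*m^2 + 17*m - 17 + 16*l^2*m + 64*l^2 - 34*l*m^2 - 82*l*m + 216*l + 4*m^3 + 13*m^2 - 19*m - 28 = l^2*(16*m + 48) + l*(-34*m^2 - 58*m + 132) + 4*m^3 + 14*m^2 - 6*m - 36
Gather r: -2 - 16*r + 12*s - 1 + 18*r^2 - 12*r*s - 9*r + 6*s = 18*r^2 + r*(-12*s - 25) + 18*s - 3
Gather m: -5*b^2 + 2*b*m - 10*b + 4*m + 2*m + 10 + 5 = -5*b^2 - 10*b + m*(2*b + 6) + 15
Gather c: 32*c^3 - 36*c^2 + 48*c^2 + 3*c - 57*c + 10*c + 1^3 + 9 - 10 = 32*c^3 + 12*c^2 - 44*c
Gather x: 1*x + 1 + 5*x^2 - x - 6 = 5*x^2 - 5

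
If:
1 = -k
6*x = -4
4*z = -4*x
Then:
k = -1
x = -2/3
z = 2/3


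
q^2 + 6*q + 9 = (q + 3)^2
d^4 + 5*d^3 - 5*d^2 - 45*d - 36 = (d - 3)*(d + 1)*(d + 3)*(d + 4)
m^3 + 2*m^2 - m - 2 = (m - 1)*(m + 1)*(m + 2)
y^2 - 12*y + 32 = (y - 8)*(y - 4)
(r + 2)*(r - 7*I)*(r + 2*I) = r^3 + 2*r^2 - 5*I*r^2 + 14*r - 10*I*r + 28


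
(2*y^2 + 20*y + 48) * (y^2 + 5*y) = 2*y^4 + 30*y^3 + 148*y^2 + 240*y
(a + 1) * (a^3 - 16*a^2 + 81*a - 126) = a^4 - 15*a^3 + 65*a^2 - 45*a - 126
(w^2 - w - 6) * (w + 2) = w^3 + w^2 - 8*w - 12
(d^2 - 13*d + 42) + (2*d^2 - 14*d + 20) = 3*d^2 - 27*d + 62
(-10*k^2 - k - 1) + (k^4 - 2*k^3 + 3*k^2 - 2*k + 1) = k^4 - 2*k^3 - 7*k^2 - 3*k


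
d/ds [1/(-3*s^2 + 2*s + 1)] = 2*(3*s - 1)/(-3*s^2 + 2*s + 1)^2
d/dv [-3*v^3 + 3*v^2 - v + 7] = -9*v^2 + 6*v - 1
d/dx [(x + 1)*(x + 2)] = 2*x + 3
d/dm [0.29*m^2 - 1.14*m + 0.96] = 0.58*m - 1.14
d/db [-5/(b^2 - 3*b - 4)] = 5*(2*b - 3)/(-b^2 + 3*b + 4)^2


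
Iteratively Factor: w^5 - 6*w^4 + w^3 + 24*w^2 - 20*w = (w + 2)*(w^4 - 8*w^3 + 17*w^2 - 10*w) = (w - 2)*(w + 2)*(w^3 - 6*w^2 + 5*w) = (w - 5)*(w - 2)*(w + 2)*(w^2 - w) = (w - 5)*(w - 2)*(w - 1)*(w + 2)*(w)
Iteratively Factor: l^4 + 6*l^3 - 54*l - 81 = (l + 3)*(l^3 + 3*l^2 - 9*l - 27) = (l + 3)^2*(l^2 - 9) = (l + 3)^3*(l - 3)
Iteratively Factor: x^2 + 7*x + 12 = (x + 4)*(x + 3)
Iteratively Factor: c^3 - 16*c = (c)*(c^2 - 16) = c*(c + 4)*(c - 4)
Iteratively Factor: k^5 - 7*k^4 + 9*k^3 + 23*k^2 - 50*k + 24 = (k + 2)*(k^4 - 9*k^3 + 27*k^2 - 31*k + 12) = (k - 4)*(k + 2)*(k^3 - 5*k^2 + 7*k - 3) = (k - 4)*(k - 1)*(k + 2)*(k^2 - 4*k + 3) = (k - 4)*(k - 3)*(k - 1)*(k + 2)*(k - 1)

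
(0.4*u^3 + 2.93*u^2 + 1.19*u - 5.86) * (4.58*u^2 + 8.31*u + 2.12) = 1.832*u^5 + 16.7434*u^4 + 30.6465*u^3 - 10.7383*u^2 - 46.1738*u - 12.4232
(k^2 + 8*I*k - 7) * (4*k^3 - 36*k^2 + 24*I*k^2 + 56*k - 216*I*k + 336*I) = 4*k^5 - 36*k^4 + 56*I*k^4 - 164*k^3 - 504*I*k^3 + 1980*k^2 + 616*I*k^2 - 3080*k + 1512*I*k - 2352*I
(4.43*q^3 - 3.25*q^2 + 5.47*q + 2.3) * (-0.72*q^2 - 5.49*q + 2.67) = -3.1896*q^5 - 21.9807*q^4 + 25.7322*q^3 - 40.3638*q^2 + 1.9779*q + 6.141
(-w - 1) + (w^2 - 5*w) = w^2 - 6*w - 1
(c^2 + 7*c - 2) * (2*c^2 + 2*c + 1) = 2*c^4 + 16*c^3 + 11*c^2 + 3*c - 2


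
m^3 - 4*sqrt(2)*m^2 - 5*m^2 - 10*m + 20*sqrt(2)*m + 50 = (m - 5)*(m - 5*sqrt(2))*(m + sqrt(2))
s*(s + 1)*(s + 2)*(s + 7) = s^4 + 10*s^3 + 23*s^2 + 14*s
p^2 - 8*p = p*(p - 8)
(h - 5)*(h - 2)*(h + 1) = h^3 - 6*h^2 + 3*h + 10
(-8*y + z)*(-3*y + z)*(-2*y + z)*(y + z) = -48*y^4 - 2*y^3*z + 33*y^2*z^2 - 12*y*z^3 + z^4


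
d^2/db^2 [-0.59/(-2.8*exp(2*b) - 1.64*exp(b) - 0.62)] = (0.59*(5.6*exp(b) + 1.64)*(11.2*exp(b) + 3.28)*exp(b) - (6.608*exp(b) + 0.9676)*(2.8*exp(2*b) + 1.64*exp(b) + 0.62))*exp(b)/(2.8*exp(2*b) + 1.64*exp(b) + 0.62)^3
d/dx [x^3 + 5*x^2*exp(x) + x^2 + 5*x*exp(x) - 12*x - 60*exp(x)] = 5*x^2*exp(x) + 3*x^2 + 15*x*exp(x) + 2*x - 55*exp(x) - 12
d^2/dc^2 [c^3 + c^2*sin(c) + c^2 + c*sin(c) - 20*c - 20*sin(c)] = -c^2*sin(c) - c*sin(c) + 4*c*cos(c) + 6*c + 22*sin(c) + 2*cos(c) + 2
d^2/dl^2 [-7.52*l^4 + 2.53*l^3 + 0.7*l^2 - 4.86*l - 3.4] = -90.24*l^2 + 15.18*l + 1.4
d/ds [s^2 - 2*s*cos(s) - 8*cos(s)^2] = 2*s*sin(s) + 2*s + 8*sin(2*s) - 2*cos(s)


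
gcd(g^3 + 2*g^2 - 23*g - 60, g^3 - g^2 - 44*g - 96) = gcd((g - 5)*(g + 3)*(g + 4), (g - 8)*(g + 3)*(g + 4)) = g^2 + 7*g + 12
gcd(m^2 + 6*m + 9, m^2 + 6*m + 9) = m^2 + 6*m + 9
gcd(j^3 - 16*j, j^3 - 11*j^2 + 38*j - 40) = j - 4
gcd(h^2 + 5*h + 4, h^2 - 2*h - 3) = h + 1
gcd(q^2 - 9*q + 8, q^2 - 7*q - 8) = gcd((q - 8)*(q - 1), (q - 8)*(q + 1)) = q - 8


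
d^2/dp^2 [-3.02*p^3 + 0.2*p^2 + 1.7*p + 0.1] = 0.4 - 18.12*p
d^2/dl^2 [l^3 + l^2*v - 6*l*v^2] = 6*l + 2*v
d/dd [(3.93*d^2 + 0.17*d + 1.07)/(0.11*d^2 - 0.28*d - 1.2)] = (-1.1191*d^2 - 9.6674*d + 0.0956)/(0.0121*d^4 - 0.0616*d^3 - 0.1856*d^2 + 0.672*d + 1.44)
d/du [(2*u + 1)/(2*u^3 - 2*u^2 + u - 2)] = (4*u^3 - 4*u^2 + 2*u - (2*u + 1)*(6*u^2 - 4*u + 1) - 4)/(2*u^3 - 2*u^2 + u - 2)^2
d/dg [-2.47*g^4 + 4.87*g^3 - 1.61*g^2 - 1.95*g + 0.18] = -9.88*g^3 + 14.61*g^2 - 3.22*g - 1.95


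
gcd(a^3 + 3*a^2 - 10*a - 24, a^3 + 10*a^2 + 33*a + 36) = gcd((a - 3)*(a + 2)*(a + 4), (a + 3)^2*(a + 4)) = a + 4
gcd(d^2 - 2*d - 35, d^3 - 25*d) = d + 5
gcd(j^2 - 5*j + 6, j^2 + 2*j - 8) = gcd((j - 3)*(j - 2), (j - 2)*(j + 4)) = j - 2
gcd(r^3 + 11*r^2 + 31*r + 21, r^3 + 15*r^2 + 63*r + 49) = r^2 + 8*r + 7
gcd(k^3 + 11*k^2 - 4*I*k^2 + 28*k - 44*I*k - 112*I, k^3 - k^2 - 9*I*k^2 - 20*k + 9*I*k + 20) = k - 4*I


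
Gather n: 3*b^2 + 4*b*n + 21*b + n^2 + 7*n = 3*b^2 + 21*b + n^2 + n*(4*b + 7)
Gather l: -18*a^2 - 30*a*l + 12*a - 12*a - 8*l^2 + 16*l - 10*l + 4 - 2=-18*a^2 - 8*l^2 + l*(6 - 30*a) + 2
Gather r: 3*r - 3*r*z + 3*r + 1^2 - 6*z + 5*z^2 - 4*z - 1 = r*(6 - 3*z) + 5*z^2 - 10*z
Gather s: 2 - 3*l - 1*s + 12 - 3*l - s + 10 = -6*l - 2*s + 24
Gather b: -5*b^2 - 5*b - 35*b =-5*b^2 - 40*b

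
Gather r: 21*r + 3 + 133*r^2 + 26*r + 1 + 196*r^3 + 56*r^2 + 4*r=196*r^3 + 189*r^2 + 51*r + 4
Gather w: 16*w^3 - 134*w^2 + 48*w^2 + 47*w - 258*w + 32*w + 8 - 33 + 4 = 16*w^3 - 86*w^2 - 179*w - 21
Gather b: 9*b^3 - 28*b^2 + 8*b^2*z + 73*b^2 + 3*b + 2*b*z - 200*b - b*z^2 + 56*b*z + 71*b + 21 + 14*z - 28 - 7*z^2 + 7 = 9*b^3 + b^2*(8*z + 45) + b*(-z^2 + 58*z - 126) - 7*z^2 + 14*z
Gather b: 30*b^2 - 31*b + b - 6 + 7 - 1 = 30*b^2 - 30*b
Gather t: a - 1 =a - 1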